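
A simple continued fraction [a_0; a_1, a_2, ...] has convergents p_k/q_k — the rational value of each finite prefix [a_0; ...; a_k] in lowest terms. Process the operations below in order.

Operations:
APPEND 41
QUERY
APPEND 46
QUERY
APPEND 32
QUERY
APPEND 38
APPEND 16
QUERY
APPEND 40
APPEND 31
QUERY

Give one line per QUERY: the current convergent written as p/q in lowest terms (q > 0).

41/1
1887/46
60425/1473
36829017/897793
45776049244/1115897733

APPEND 41: p_0 = 41·1 + 0 = 41, q_0 = 41·0 + 1 = 1 → 41/1
APPEND 46: p_1 = 46·41 + 1 = 1887, q_1 = 46·1 + 0 = 46 → 1887/46
APPEND 32: p_2 = 32·1887 + 41 = 60425, q_2 = 32·46 + 1 = 1473 → 60425/1473
APPEND 38: p_3 = 38·60425 + 1887 = 2298037, q_3 = 38·1473 + 46 = 56020 → 2298037/56020
APPEND 16: p_4 = 16·2298037 + 60425 = 36829017, q_4 = 16·56020 + 1473 = 897793 → 36829017/897793
APPEND 40: p_5 = 40·36829017 + 2298037 = 1475458717, q_5 = 40·897793 + 56020 = 35967740 → 1475458717/35967740
APPEND 31: p_6 = 31·1475458717 + 36829017 = 45776049244, q_6 = 31·35967740 + 897793 = 1115897733 → 45776049244/1115897733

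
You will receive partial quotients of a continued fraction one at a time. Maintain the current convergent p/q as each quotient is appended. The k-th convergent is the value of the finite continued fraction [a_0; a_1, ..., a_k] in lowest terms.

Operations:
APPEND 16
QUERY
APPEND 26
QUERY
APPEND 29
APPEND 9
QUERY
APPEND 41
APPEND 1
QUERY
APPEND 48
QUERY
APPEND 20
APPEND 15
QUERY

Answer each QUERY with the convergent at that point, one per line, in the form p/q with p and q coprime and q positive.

APPEND 16: p_0 = 16·1 + 0 = 16, q_0 = 16·0 + 1 = 1 → 16/1
APPEND 26: p_1 = 26·16 + 1 = 417, q_1 = 26·1 + 0 = 26 → 417/26
APPEND 29: p_2 = 29·417 + 16 = 12109, q_2 = 29·26 + 1 = 755 → 12109/755
APPEND 9: p_3 = 9·12109 + 417 = 109398, q_3 = 9·755 + 26 = 6821 → 109398/6821
APPEND 41: p_4 = 41·109398 + 12109 = 4497427, q_4 = 41·6821 + 755 = 280416 → 4497427/280416
APPEND 1: p_5 = 1·4497427 + 109398 = 4606825, q_5 = 1·280416 + 6821 = 287237 → 4606825/287237
APPEND 48: p_6 = 48·4606825 + 4497427 = 225625027, q_6 = 48·287237 + 280416 = 14067792 → 225625027/14067792
APPEND 20: p_7 = 20·225625027 + 4606825 = 4517107365, q_7 = 20·14067792 + 287237 = 281643077 → 4517107365/281643077
APPEND 15: p_8 = 15·4517107365 + 225625027 = 67982235502, q_8 = 15·281643077 + 14067792 = 4238713947 → 67982235502/4238713947

16/1
417/26
109398/6821
4606825/287237
225625027/14067792
67982235502/4238713947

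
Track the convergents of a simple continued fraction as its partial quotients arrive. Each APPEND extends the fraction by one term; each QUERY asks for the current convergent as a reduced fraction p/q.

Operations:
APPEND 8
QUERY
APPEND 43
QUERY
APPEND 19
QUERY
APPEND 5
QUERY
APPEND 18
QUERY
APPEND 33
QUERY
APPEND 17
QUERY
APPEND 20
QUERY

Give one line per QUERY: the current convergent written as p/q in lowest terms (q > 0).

8/1
345/43
6563/818
33160/4133
603443/75212
19946779/2486129
339698686/42339405
6813920499/849274229

APPEND 8: p_0 = 8·1 + 0 = 8, q_0 = 8·0 + 1 = 1 → 8/1
APPEND 43: p_1 = 43·8 + 1 = 345, q_1 = 43·1 + 0 = 43 → 345/43
APPEND 19: p_2 = 19·345 + 8 = 6563, q_2 = 19·43 + 1 = 818 → 6563/818
APPEND 5: p_3 = 5·6563 + 345 = 33160, q_3 = 5·818 + 43 = 4133 → 33160/4133
APPEND 18: p_4 = 18·33160 + 6563 = 603443, q_4 = 18·4133 + 818 = 75212 → 603443/75212
APPEND 33: p_5 = 33·603443 + 33160 = 19946779, q_5 = 33·75212 + 4133 = 2486129 → 19946779/2486129
APPEND 17: p_6 = 17·19946779 + 603443 = 339698686, q_6 = 17·2486129 + 75212 = 42339405 → 339698686/42339405
APPEND 20: p_7 = 20·339698686 + 19946779 = 6813920499, q_7 = 20·42339405 + 2486129 = 849274229 → 6813920499/849274229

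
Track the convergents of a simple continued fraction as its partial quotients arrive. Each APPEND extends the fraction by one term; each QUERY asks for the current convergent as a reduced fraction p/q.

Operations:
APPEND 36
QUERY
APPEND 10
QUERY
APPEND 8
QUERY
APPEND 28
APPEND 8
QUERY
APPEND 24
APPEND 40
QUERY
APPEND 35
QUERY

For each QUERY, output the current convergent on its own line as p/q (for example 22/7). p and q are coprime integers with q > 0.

APPEND 36: p_0 = 36·1 + 0 = 36, q_0 = 36·0 + 1 = 1 → 36/1
APPEND 10: p_1 = 10·36 + 1 = 361, q_1 = 10·1 + 0 = 10 → 361/10
APPEND 8: p_2 = 8·361 + 36 = 2924, q_2 = 8·10 + 1 = 81 → 2924/81
APPEND 28: p_3 = 28·2924 + 361 = 82233, q_3 = 28·81 + 10 = 2278 → 82233/2278
APPEND 8: p_4 = 8·82233 + 2924 = 660788, q_4 = 8·2278 + 81 = 18305 → 660788/18305
APPEND 24: p_5 = 24·660788 + 82233 = 15941145, q_5 = 24·18305 + 2278 = 441598 → 15941145/441598
APPEND 40: p_6 = 40·15941145 + 660788 = 638306588, q_6 = 40·441598 + 18305 = 17682225 → 638306588/17682225
APPEND 35: p_7 = 35·638306588 + 15941145 = 22356671725, q_7 = 35·17682225 + 441598 = 619319473 → 22356671725/619319473

36/1
361/10
2924/81
660788/18305
638306588/17682225
22356671725/619319473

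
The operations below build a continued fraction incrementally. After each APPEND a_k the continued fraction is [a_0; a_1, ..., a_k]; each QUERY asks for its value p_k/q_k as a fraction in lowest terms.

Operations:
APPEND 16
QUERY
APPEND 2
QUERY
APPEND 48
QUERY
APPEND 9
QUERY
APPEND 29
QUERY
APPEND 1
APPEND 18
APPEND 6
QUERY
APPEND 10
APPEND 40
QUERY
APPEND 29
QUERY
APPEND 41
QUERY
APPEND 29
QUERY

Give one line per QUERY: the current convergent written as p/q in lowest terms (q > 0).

16/1
33/2
1600/97
14433/875
420157/25472
49891252/3024655
20336103132/1232875375
590254146125/35784132143
24220756094257/1468382293238
702992180879578/42618870636045

APPEND 16: p_0 = 16·1 + 0 = 16, q_0 = 16·0 + 1 = 1 → 16/1
APPEND 2: p_1 = 2·16 + 1 = 33, q_1 = 2·1 + 0 = 2 → 33/2
APPEND 48: p_2 = 48·33 + 16 = 1600, q_2 = 48·2 + 1 = 97 → 1600/97
APPEND 9: p_3 = 9·1600 + 33 = 14433, q_3 = 9·97 + 2 = 875 → 14433/875
APPEND 29: p_4 = 29·14433 + 1600 = 420157, q_4 = 29·875 + 97 = 25472 → 420157/25472
APPEND 1: p_5 = 1·420157 + 14433 = 434590, q_5 = 1·25472 + 875 = 26347 → 434590/26347
APPEND 18: p_6 = 18·434590 + 420157 = 8242777, q_6 = 18·26347 + 25472 = 499718 → 8242777/499718
APPEND 6: p_7 = 6·8242777 + 434590 = 49891252, q_7 = 6·499718 + 26347 = 3024655 → 49891252/3024655
APPEND 10: p_8 = 10·49891252 + 8242777 = 507155297, q_8 = 10·3024655 + 499718 = 30746268 → 507155297/30746268
APPEND 40: p_9 = 40·507155297 + 49891252 = 20336103132, q_9 = 40·30746268 + 3024655 = 1232875375 → 20336103132/1232875375
APPEND 29: p_10 = 29·20336103132 + 507155297 = 590254146125, q_10 = 29·1232875375 + 30746268 = 35784132143 → 590254146125/35784132143
APPEND 41: p_11 = 41·590254146125 + 20336103132 = 24220756094257, q_11 = 41·35784132143 + 1232875375 = 1468382293238 → 24220756094257/1468382293238
APPEND 29: p_12 = 29·24220756094257 + 590254146125 = 702992180879578, q_12 = 29·1468382293238 + 35784132143 = 42618870636045 → 702992180879578/42618870636045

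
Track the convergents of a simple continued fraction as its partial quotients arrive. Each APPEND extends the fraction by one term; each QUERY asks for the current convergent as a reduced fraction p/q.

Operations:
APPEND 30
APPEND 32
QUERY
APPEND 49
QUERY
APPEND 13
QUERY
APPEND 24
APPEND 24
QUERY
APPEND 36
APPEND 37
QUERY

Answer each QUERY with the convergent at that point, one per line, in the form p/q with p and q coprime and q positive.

APPEND 30: p_0 = 30·1 + 0 = 30, q_0 = 30·0 + 1 = 1 → 30/1
APPEND 32: p_1 = 32·30 + 1 = 961, q_1 = 32·1 + 0 = 32 → 961/32
APPEND 49: p_2 = 49·961 + 30 = 47119, q_2 = 49·32 + 1 = 1569 → 47119/1569
APPEND 13: p_3 = 13·47119 + 961 = 613508, q_3 = 13·1569 + 32 = 20429 → 613508/20429
APPEND 24: p_4 = 24·613508 + 47119 = 14771311, q_4 = 24·20429 + 1569 = 491865 → 14771311/491865
APPEND 24: p_5 = 24·14771311 + 613508 = 355124972, q_5 = 24·491865 + 20429 = 11825189 → 355124972/11825189
APPEND 36: p_6 = 36·355124972 + 14771311 = 12799270303, q_6 = 36·11825189 + 491865 = 426198669 → 12799270303/426198669
APPEND 37: p_7 = 37·12799270303 + 355124972 = 473928126183, q_7 = 37·426198669 + 11825189 = 15781175942 → 473928126183/15781175942

961/32
47119/1569
613508/20429
355124972/11825189
473928126183/15781175942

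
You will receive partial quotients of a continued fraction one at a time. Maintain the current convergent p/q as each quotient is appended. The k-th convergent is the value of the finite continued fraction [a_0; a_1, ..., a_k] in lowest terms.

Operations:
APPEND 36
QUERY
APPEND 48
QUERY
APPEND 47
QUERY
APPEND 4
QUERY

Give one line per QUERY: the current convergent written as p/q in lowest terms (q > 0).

36/1
1729/48
81299/2257
326925/9076

APPEND 36: p_0 = 36·1 + 0 = 36, q_0 = 36·0 + 1 = 1 → 36/1
APPEND 48: p_1 = 48·36 + 1 = 1729, q_1 = 48·1 + 0 = 48 → 1729/48
APPEND 47: p_2 = 47·1729 + 36 = 81299, q_2 = 47·48 + 1 = 2257 → 81299/2257
APPEND 4: p_3 = 4·81299 + 1729 = 326925, q_3 = 4·2257 + 48 = 9076 → 326925/9076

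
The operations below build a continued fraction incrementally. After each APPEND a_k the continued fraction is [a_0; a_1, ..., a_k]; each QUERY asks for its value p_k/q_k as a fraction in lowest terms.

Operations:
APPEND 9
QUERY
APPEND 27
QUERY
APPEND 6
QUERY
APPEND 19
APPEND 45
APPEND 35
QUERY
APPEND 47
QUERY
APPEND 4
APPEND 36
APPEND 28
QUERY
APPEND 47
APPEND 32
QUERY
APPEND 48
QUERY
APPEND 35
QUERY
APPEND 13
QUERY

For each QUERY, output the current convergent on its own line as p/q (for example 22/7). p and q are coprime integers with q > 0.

9/1
244/27
1473/163
44543611/4929129
2094821585/231809806
8558299424939/947048542745
12890011920927467/1426389332687673
619123117630190370/68511233040387833
21682199128977590417/2399319545746261828
282487711794338865791/31259665327741791597

APPEND 9: p_0 = 9·1 + 0 = 9, q_0 = 9·0 + 1 = 1 → 9/1
APPEND 27: p_1 = 27·9 + 1 = 244, q_1 = 27·1 + 0 = 27 → 244/27
APPEND 6: p_2 = 6·244 + 9 = 1473, q_2 = 6·27 + 1 = 163 → 1473/163
APPEND 19: p_3 = 19·1473 + 244 = 28231, q_3 = 19·163 + 27 = 3124 → 28231/3124
APPEND 45: p_4 = 45·28231 + 1473 = 1271868, q_4 = 45·3124 + 163 = 140743 → 1271868/140743
APPEND 35: p_5 = 35·1271868 + 28231 = 44543611, q_5 = 35·140743 + 3124 = 4929129 → 44543611/4929129
APPEND 47: p_6 = 47·44543611 + 1271868 = 2094821585, q_6 = 47·4929129 + 140743 = 231809806 → 2094821585/231809806
APPEND 4: p_7 = 4·2094821585 + 44543611 = 8423829951, q_7 = 4·231809806 + 4929129 = 932168353 → 8423829951/932168353
APPEND 36: p_8 = 36·8423829951 + 2094821585 = 305352699821, q_8 = 36·932168353 + 231809806 = 33789870514 → 305352699821/33789870514
APPEND 28: p_9 = 28·305352699821 + 8423829951 = 8558299424939, q_9 = 28·33789870514 + 932168353 = 947048542745 → 8558299424939/947048542745
APPEND 47: p_10 = 47·8558299424939 + 305352699821 = 402545425671954, q_10 = 47·947048542745 + 33789870514 = 44545071379529 → 402545425671954/44545071379529
APPEND 32: p_11 = 32·402545425671954 + 8558299424939 = 12890011920927467, q_11 = 32·44545071379529 + 947048542745 = 1426389332687673 → 12890011920927467/1426389332687673
APPEND 48: p_12 = 48·12890011920927467 + 402545425671954 = 619123117630190370, q_12 = 48·1426389332687673 + 44545071379529 = 68511233040387833 → 619123117630190370/68511233040387833
APPEND 35: p_13 = 35·619123117630190370 + 12890011920927467 = 21682199128977590417, q_13 = 35·68511233040387833 + 1426389332687673 = 2399319545746261828 → 21682199128977590417/2399319545746261828
APPEND 13: p_14 = 13·21682199128977590417 + 619123117630190370 = 282487711794338865791, q_14 = 13·2399319545746261828 + 68511233040387833 = 31259665327741791597 → 282487711794338865791/31259665327741791597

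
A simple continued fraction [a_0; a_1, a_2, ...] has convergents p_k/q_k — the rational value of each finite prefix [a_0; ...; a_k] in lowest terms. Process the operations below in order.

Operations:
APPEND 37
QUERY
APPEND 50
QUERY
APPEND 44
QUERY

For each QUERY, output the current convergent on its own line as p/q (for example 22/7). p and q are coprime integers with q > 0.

APPEND 37: p_0 = 37·1 + 0 = 37, q_0 = 37·0 + 1 = 1 → 37/1
APPEND 50: p_1 = 50·37 + 1 = 1851, q_1 = 50·1 + 0 = 50 → 1851/50
APPEND 44: p_2 = 44·1851 + 37 = 81481, q_2 = 44·50 + 1 = 2201 → 81481/2201

37/1
1851/50
81481/2201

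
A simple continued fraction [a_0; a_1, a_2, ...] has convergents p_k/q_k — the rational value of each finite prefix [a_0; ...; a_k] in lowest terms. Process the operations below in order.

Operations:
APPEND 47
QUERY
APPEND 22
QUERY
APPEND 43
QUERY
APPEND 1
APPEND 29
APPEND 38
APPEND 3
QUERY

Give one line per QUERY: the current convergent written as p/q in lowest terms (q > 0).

APPEND 47: p_0 = 47·1 + 0 = 47, q_0 = 47·0 + 1 = 1 → 47/1
APPEND 22: p_1 = 22·47 + 1 = 1035, q_1 = 22·1 + 0 = 22 → 1035/22
APPEND 43: p_2 = 43·1035 + 47 = 44552, q_2 = 43·22 + 1 = 947 → 44552/947
APPEND 1: p_3 = 1·44552 + 1035 = 45587, q_3 = 1·947 + 22 = 969 → 45587/969
APPEND 29: p_4 = 29·45587 + 44552 = 1366575, q_4 = 29·969 + 947 = 29048 → 1366575/29048
APPEND 38: p_5 = 38·1366575 + 45587 = 51975437, q_5 = 38·29048 + 969 = 1104793 → 51975437/1104793
APPEND 3: p_6 = 3·51975437 + 1366575 = 157292886, q_6 = 3·1104793 + 29048 = 3343427 → 157292886/3343427

47/1
1035/22
44552/947
157292886/3343427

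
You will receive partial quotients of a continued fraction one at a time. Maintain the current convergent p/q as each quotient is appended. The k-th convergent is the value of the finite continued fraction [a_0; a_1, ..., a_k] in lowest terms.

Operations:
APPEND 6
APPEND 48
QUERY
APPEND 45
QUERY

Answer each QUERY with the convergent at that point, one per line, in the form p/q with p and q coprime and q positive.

APPEND 6: p_0 = 6·1 + 0 = 6, q_0 = 6·0 + 1 = 1 → 6/1
APPEND 48: p_1 = 48·6 + 1 = 289, q_1 = 48·1 + 0 = 48 → 289/48
APPEND 45: p_2 = 45·289 + 6 = 13011, q_2 = 45·48 + 1 = 2161 → 13011/2161

289/48
13011/2161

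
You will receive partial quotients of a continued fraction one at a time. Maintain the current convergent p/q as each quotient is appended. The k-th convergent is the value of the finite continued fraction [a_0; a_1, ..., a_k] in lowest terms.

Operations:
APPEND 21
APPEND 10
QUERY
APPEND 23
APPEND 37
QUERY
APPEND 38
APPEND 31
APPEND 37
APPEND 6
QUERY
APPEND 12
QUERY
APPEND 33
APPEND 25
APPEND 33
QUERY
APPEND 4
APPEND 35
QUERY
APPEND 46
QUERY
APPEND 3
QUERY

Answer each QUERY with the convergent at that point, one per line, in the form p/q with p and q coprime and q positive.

211/10
180549/8557
47544289811/2253330054
578420022973/27413833013
15824932430340029/750012167382387
2248079196795678144/106546221177119647
103475421745868775713/4904148922976353398
312674344434402005283/14818992990106179841

APPEND 21: p_0 = 21·1 + 0 = 21, q_0 = 21·0 + 1 = 1 → 21/1
APPEND 10: p_1 = 10·21 + 1 = 211, q_1 = 10·1 + 0 = 10 → 211/10
APPEND 23: p_2 = 23·211 + 21 = 4874, q_2 = 23·10 + 1 = 231 → 4874/231
APPEND 37: p_3 = 37·4874 + 211 = 180549, q_3 = 37·231 + 10 = 8557 → 180549/8557
APPEND 38: p_4 = 38·180549 + 4874 = 6865736, q_4 = 38·8557 + 231 = 325397 → 6865736/325397
APPEND 31: p_5 = 31·6865736 + 180549 = 213018365, q_5 = 31·325397 + 8557 = 10095864 → 213018365/10095864
APPEND 37: p_6 = 37·213018365 + 6865736 = 7888545241, q_6 = 37·10095864 + 325397 = 373872365 → 7888545241/373872365
APPEND 6: p_7 = 6·7888545241 + 213018365 = 47544289811, q_7 = 6·373872365 + 10095864 = 2253330054 → 47544289811/2253330054
APPEND 12: p_8 = 12·47544289811 + 7888545241 = 578420022973, q_8 = 12·2253330054 + 373872365 = 27413833013 → 578420022973/27413833013
APPEND 33: p_9 = 33·578420022973 + 47544289811 = 19135405047920, q_9 = 33·27413833013 + 2253330054 = 906909819483 → 19135405047920/906909819483
APPEND 25: p_10 = 25·19135405047920 + 578420022973 = 478963546220973, q_10 = 25·906909819483 + 27413833013 = 22700159320088 → 478963546220973/22700159320088
APPEND 33: p_11 = 33·478963546220973 + 19135405047920 = 15824932430340029, q_11 = 33·22700159320088 + 906909819483 = 750012167382387 → 15824932430340029/750012167382387
APPEND 4: p_12 = 4·15824932430340029 + 478963546220973 = 63778693267581089, q_12 = 4·750012167382387 + 22700159320088 = 3022748828849636 → 63778693267581089/3022748828849636
APPEND 35: p_13 = 35·63778693267581089 + 15824932430340029 = 2248079196795678144, q_13 = 35·3022748828849636 + 750012167382387 = 106546221177119647 → 2248079196795678144/106546221177119647
APPEND 46: p_14 = 46·2248079196795678144 + 63778693267581089 = 103475421745868775713, q_14 = 46·106546221177119647 + 3022748828849636 = 4904148922976353398 → 103475421745868775713/4904148922976353398
APPEND 3: p_15 = 3·103475421745868775713 + 2248079196795678144 = 312674344434402005283, q_15 = 3·4904148922976353398 + 106546221177119647 = 14818992990106179841 → 312674344434402005283/14818992990106179841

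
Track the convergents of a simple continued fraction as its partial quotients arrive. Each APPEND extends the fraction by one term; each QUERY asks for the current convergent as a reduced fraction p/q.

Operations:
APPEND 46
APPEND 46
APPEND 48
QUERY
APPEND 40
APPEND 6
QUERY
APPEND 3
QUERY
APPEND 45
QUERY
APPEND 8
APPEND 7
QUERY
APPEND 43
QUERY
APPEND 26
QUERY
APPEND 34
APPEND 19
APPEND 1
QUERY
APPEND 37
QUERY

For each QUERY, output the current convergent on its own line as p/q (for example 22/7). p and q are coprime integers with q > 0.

101662/2209
24513244/532645
77608329/1686341
3516888049/76417990
201005877096/4367629817
8671465427849/188421112392
225659107001170/4903316552009
153847281176353750/3342926994165969
5838515603597974871/126864324594426124

APPEND 46: p_0 = 46·1 + 0 = 46, q_0 = 46·0 + 1 = 1 → 46/1
APPEND 46: p_1 = 46·46 + 1 = 2117, q_1 = 46·1 + 0 = 46 → 2117/46
APPEND 48: p_2 = 48·2117 + 46 = 101662, q_2 = 48·46 + 1 = 2209 → 101662/2209
APPEND 40: p_3 = 40·101662 + 2117 = 4068597, q_3 = 40·2209 + 46 = 88406 → 4068597/88406
APPEND 6: p_4 = 6·4068597 + 101662 = 24513244, q_4 = 6·88406 + 2209 = 532645 → 24513244/532645
APPEND 3: p_5 = 3·24513244 + 4068597 = 77608329, q_5 = 3·532645 + 88406 = 1686341 → 77608329/1686341
APPEND 45: p_6 = 45·77608329 + 24513244 = 3516888049, q_6 = 45·1686341 + 532645 = 76417990 → 3516888049/76417990
APPEND 8: p_7 = 8·3516888049 + 77608329 = 28212712721, q_7 = 8·76417990 + 1686341 = 613030261 → 28212712721/613030261
APPEND 7: p_8 = 7·28212712721 + 3516888049 = 201005877096, q_8 = 7·613030261 + 76417990 = 4367629817 → 201005877096/4367629817
APPEND 43: p_9 = 43·201005877096 + 28212712721 = 8671465427849, q_9 = 43·4367629817 + 613030261 = 188421112392 → 8671465427849/188421112392
APPEND 26: p_10 = 26·8671465427849 + 201005877096 = 225659107001170, q_10 = 26·188421112392 + 4367629817 = 4903316552009 → 225659107001170/4903316552009
APPEND 34: p_11 = 34·225659107001170 + 8671465427849 = 7681081103467629, q_11 = 34·4903316552009 + 188421112392 = 166901183880698 → 7681081103467629/166901183880698
APPEND 19: p_12 = 19·7681081103467629 + 225659107001170 = 146166200072886121, q_12 = 19·166901183880698 + 4903316552009 = 3176025810285271 → 146166200072886121/3176025810285271
APPEND 1: p_13 = 1·146166200072886121 + 7681081103467629 = 153847281176353750, q_13 = 1·3176025810285271 + 166901183880698 = 3342926994165969 → 153847281176353750/3342926994165969
APPEND 37: p_14 = 37·153847281176353750 + 146166200072886121 = 5838515603597974871, q_14 = 37·3342926994165969 + 3176025810285271 = 126864324594426124 → 5838515603597974871/126864324594426124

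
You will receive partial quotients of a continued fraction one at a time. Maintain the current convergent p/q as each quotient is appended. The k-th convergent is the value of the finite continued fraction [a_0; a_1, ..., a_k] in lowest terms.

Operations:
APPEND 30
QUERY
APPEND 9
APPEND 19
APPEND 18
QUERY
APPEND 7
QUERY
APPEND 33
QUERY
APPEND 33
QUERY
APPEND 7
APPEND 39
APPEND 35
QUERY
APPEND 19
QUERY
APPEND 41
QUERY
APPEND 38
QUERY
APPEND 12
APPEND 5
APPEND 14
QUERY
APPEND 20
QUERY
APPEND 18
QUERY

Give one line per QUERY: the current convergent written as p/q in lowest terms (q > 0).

30/1
93493/3105
659630/21907
21861283/726036
722081969/23981095
6959683169071/231138333891
132432683261892/4398227479363
5436699696906643/180558464987774
206727021165714326/6865619897014775
179411606007988977969/5958446481828927104
3600869651949372666481/119588635242621382225
64995065341096696974627/2158553880849013807154

APPEND 30: p_0 = 30·1 + 0 = 30, q_0 = 30·0 + 1 = 1 → 30/1
APPEND 9: p_1 = 9·30 + 1 = 271, q_1 = 9·1 + 0 = 9 → 271/9
APPEND 19: p_2 = 19·271 + 30 = 5179, q_2 = 19·9 + 1 = 172 → 5179/172
APPEND 18: p_3 = 18·5179 + 271 = 93493, q_3 = 18·172 + 9 = 3105 → 93493/3105
APPEND 7: p_4 = 7·93493 + 5179 = 659630, q_4 = 7·3105 + 172 = 21907 → 659630/21907
APPEND 33: p_5 = 33·659630 + 93493 = 21861283, q_5 = 33·21907 + 3105 = 726036 → 21861283/726036
APPEND 33: p_6 = 33·21861283 + 659630 = 722081969, q_6 = 33·726036 + 21907 = 23981095 → 722081969/23981095
APPEND 7: p_7 = 7·722081969 + 21861283 = 5076435066, q_7 = 7·23981095 + 726036 = 168593701 → 5076435066/168593701
APPEND 39: p_8 = 39·5076435066 + 722081969 = 198703049543, q_8 = 39·168593701 + 23981095 = 6599135434 → 198703049543/6599135434
APPEND 35: p_9 = 35·198703049543 + 5076435066 = 6959683169071, q_9 = 35·6599135434 + 168593701 = 231138333891 → 6959683169071/231138333891
APPEND 19: p_10 = 19·6959683169071 + 198703049543 = 132432683261892, q_10 = 19·231138333891 + 6599135434 = 4398227479363 → 132432683261892/4398227479363
APPEND 41: p_11 = 41·132432683261892 + 6959683169071 = 5436699696906643, q_11 = 41·4398227479363 + 231138333891 = 180558464987774 → 5436699696906643/180558464987774
APPEND 38: p_12 = 38·5436699696906643 + 132432683261892 = 206727021165714326, q_12 = 38·180558464987774 + 4398227479363 = 6865619897014775 → 206727021165714326/6865619897014775
APPEND 12: p_13 = 12·206727021165714326 + 5436699696906643 = 2486160953685478555, q_13 = 12·6865619897014775 + 180558464987774 = 82567997229165074 → 2486160953685478555/82567997229165074
APPEND 5: p_14 = 5·2486160953685478555 + 206727021165714326 = 12637531789593107101, q_14 = 5·82567997229165074 + 6865619897014775 = 419705606042840145 → 12637531789593107101/419705606042840145
APPEND 14: p_15 = 14·12637531789593107101 + 2486160953685478555 = 179411606007988977969, q_15 = 14·419705606042840145 + 82567997229165074 = 5958446481828927104 → 179411606007988977969/5958446481828927104
APPEND 20: p_16 = 20·179411606007988977969 + 12637531789593107101 = 3600869651949372666481, q_16 = 20·5958446481828927104 + 419705606042840145 = 119588635242621382225 → 3600869651949372666481/119588635242621382225
APPEND 18: p_17 = 18·3600869651949372666481 + 179411606007988977969 = 64995065341096696974627, q_17 = 18·119588635242621382225 + 5958446481828927104 = 2158553880849013807154 → 64995065341096696974627/2158553880849013807154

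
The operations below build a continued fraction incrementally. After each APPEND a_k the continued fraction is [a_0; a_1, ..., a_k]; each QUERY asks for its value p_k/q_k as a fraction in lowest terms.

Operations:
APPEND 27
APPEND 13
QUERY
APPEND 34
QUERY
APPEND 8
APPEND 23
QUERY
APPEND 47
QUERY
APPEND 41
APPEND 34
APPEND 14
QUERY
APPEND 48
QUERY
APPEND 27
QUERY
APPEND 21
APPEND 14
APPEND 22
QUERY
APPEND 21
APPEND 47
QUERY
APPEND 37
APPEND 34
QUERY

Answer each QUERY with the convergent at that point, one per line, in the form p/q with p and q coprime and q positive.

352/13
11995/443
2227171/82254
104773349/3869495
2051581573846/75769121803
98622150090277/3642318588705
2664849634011325/98418371016838
17381310211425632668/641927490134542063
17209747522438851499375/635591327612707385004
21679509161627444515999679/800668806562359607861738

APPEND 27: p_0 = 27·1 + 0 = 27, q_0 = 27·0 + 1 = 1 → 27/1
APPEND 13: p_1 = 13·27 + 1 = 352, q_1 = 13·1 + 0 = 13 → 352/13
APPEND 34: p_2 = 34·352 + 27 = 11995, q_2 = 34·13 + 1 = 443 → 11995/443
APPEND 8: p_3 = 8·11995 + 352 = 96312, q_3 = 8·443 + 13 = 3557 → 96312/3557
APPEND 23: p_4 = 23·96312 + 11995 = 2227171, q_4 = 23·3557 + 443 = 82254 → 2227171/82254
APPEND 47: p_5 = 47·2227171 + 96312 = 104773349, q_5 = 47·82254 + 3557 = 3869495 → 104773349/3869495
APPEND 41: p_6 = 41·104773349 + 2227171 = 4297934480, q_6 = 41·3869495 + 82254 = 158731549 → 4297934480/158731549
APPEND 34: p_7 = 34·4297934480 + 104773349 = 146234545669, q_7 = 34·158731549 + 3869495 = 5400742161 → 146234545669/5400742161
APPEND 14: p_8 = 14·146234545669 + 4297934480 = 2051581573846, q_8 = 14·5400742161 + 158731549 = 75769121803 → 2051581573846/75769121803
APPEND 48: p_9 = 48·2051581573846 + 146234545669 = 98622150090277, q_9 = 48·75769121803 + 5400742161 = 3642318588705 → 98622150090277/3642318588705
APPEND 27: p_10 = 27·98622150090277 + 2051581573846 = 2664849634011325, q_10 = 27·3642318588705 + 75769121803 = 98418371016838 → 2664849634011325/98418371016838
APPEND 21: p_11 = 21·2664849634011325 + 98622150090277 = 56060464464328102, q_11 = 21·98418371016838 + 3642318588705 = 2070428109942303 → 56060464464328102/2070428109942303
APPEND 14: p_12 = 14·56060464464328102 + 2664849634011325 = 787511352134604753, q_12 = 14·2070428109942303 + 98418371016838 = 29084411910209080 → 787511352134604753/29084411910209080
APPEND 22: p_13 = 22·787511352134604753 + 56060464464328102 = 17381310211425632668, q_13 = 22·29084411910209080 + 2070428109942303 = 641927490134542063 → 17381310211425632668/641927490134542063
APPEND 21: p_14 = 21·17381310211425632668 + 787511352134604753 = 365795025792072890781, q_14 = 21·641927490134542063 + 29084411910209080 = 13509561704735592403 → 365795025792072890781/13509561704735592403
APPEND 47: p_15 = 47·365795025792072890781 + 17381310211425632668 = 17209747522438851499375, q_15 = 47·13509561704735592403 + 641927490134542063 = 635591327612707385004 → 17209747522438851499375/635591327612707385004
APPEND 37: p_16 = 37·17209747522438851499375 + 365795025792072890781 = 637126453356029578367656, q_16 = 37·635591327612707385004 + 13509561704735592403 = 23530388683374908837551 → 637126453356029578367656/23530388683374908837551
APPEND 34: p_17 = 34·637126453356029578367656 + 17209747522438851499375 = 21679509161627444515999679, q_17 = 34·23530388683374908837551 + 635591327612707385004 = 800668806562359607861738 → 21679509161627444515999679/800668806562359607861738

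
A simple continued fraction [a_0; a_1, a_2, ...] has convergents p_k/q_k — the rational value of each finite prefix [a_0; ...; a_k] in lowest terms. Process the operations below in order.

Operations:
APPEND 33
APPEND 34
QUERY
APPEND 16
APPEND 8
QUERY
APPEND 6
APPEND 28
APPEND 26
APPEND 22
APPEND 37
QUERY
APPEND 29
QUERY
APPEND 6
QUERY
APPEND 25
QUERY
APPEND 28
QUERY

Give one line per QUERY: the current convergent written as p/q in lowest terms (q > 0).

APPEND 33: p_0 = 33·1 + 0 = 33, q_0 = 33·0 + 1 = 1 → 33/1
APPEND 34: p_1 = 34·33 + 1 = 1123, q_1 = 34·1 + 0 = 34 → 1123/34
APPEND 16: p_2 = 16·1123 + 33 = 18001, q_2 = 16·34 + 1 = 545 → 18001/545
APPEND 8: p_3 = 8·18001 + 1123 = 145131, q_3 = 8·545 + 34 = 4394 → 145131/4394
APPEND 6: p_4 = 6·145131 + 18001 = 888787, q_4 = 6·4394 + 545 = 26909 → 888787/26909
APPEND 28: p_5 = 28·888787 + 145131 = 25031167, q_5 = 28·26909 + 4394 = 757846 → 25031167/757846
APPEND 26: p_6 = 26·25031167 + 888787 = 651699129, q_6 = 26·757846 + 26909 = 19730905 → 651699129/19730905
APPEND 22: p_7 = 22·651699129 + 25031167 = 14362412005, q_7 = 22·19730905 + 757846 = 434837756 → 14362412005/434837756
APPEND 37: p_8 = 37·14362412005 + 651699129 = 532060943314, q_8 = 37·434837756 + 19730905 = 16108727877 → 532060943314/16108727877
APPEND 29: p_9 = 29·532060943314 + 14362412005 = 15444129768111, q_9 = 29·16108727877 + 434837756 = 467587946189 → 15444129768111/467587946189
APPEND 6: p_10 = 6·15444129768111 + 532060943314 = 93196839551980, q_10 = 6·467587946189 + 16108727877 = 2821636405011 → 93196839551980/2821636405011
APPEND 25: p_11 = 25·93196839551980 + 15444129768111 = 2345365118567611, q_11 = 25·2821636405011 + 467587946189 = 71008498071464 → 2345365118567611/71008498071464
APPEND 28: p_12 = 28·2345365118567611 + 93196839551980 = 65763420159445088, q_12 = 28·71008498071464 + 2821636405011 = 1991059582406003 → 65763420159445088/1991059582406003

1123/34
145131/4394
532060943314/16108727877
15444129768111/467587946189
93196839551980/2821636405011
2345365118567611/71008498071464
65763420159445088/1991059582406003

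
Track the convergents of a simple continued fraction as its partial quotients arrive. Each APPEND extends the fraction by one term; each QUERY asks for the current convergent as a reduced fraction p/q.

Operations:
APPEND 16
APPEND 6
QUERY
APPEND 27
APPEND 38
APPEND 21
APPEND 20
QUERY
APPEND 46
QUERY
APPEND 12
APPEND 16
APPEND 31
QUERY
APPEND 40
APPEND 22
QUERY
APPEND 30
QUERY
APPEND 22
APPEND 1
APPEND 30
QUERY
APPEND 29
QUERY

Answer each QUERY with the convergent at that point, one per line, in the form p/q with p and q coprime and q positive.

APPEND 16: p_0 = 16·1 + 0 = 16, q_0 = 16·0 + 1 = 1 → 16/1
APPEND 6: p_1 = 6·16 + 1 = 97, q_1 = 6·1 + 0 = 6 → 97/6
APPEND 27: p_2 = 27·97 + 16 = 2635, q_2 = 27·6 + 1 = 163 → 2635/163
APPEND 38: p_3 = 38·2635 + 97 = 100227, q_3 = 38·163 + 6 = 6200 → 100227/6200
APPEND 21: p_4 = 21·100227 + 2635 = 2107402, q_4 = 21·6200 + 163 = 130363 → 2107402/130363
APPEND 20: p_5 = 20·2107402 + 100227 = 42248267, q_5 = 20·130363 + 6200 = 2613460 → 42248267/2613460
APPEND 46: p_6 = 46·42248267 + 2107402 = 1945527684, q_6 = 46·2613460 + 130363 = 120349523 → 1945527684/120349523
APPEND 12: p_7 = 12·1945527684 + 42248267 = 23388580475, q_7 = 12·120349523 + 2613460 = 1446807736 → 23388580475/1446807736
APPEND 16: p_8 = 16·23388580475 + 1945527684 = 376162815284, q_8 = 16·1446807736 + 120349523 = 23269273299 → 376162815284/23269273299
APPEND 31: p_9 = 31·376162815284 + 23388580475 = 11684435854279, q_9 = 31·23269273299 + 1446807736 = 722794280005 → 11684435854279/722794280005
APPEND 40: p_10 = 40·11684435854279 + 376162815284 = 467753596986444, q_10 = 40·722794280005 + 23269273299 = 28935040473499 → 467753596986444/28935040473499
APPEND 22: p_11 = 22·467753596986444 + 11684435854279 = 10302263569556047, q_11 = 22·28935040473499 + 722794280005 = 637293684696983 → 10302263569556047/637293684696983
APPEND 30: p_12 = 30·10302263569556047 + 467753596986444 = 309535660683667854, q_12 = 30·637293684696983 + 28935040473499 = 19147745581382989 → 309535660683667854/19147745581382989
APPEND 22: p_13 = 22·309535660683667854 + 10302263569556047 = 6820086798610248835, q_13 = 22·19147745581382989 + 637293684696983 = 421887696475122741 → 6820086798610248835/421887696475122741
APPEND 1: p_14 = 1·6820086798610248835 + 309535660683667854 = 7129622459293916689, q_14 = 1·421887696475122741 + 19147745581382989 = 441035442056505730 → 7129622459293916689/441035442056505730
APPEND 30: p_15 = 30·7129622459293916689 + 6820086798610248835 = 220708760577427749505, q_15 = 30·441035442056505730 + 421887696475122741 = 13652950958170294641 → 220708760577427749505/13652950958170294641
APPEND 29: p_16 = 29·220708760577427749505 + 7129622459293916689 = 6407683679204698652334, q_16 = 29·13652950958170294641 + 441035442056505730 = 396376613228995050319 → 6407683679204698652334/396376613228995050319

97/6
42248267/2613460
1945527684/120349523
11684435854279/722794280005
10302263569556047/637293684696983
309535660683667854/19147745581382989
220708760577427749505/13652950958170294641
6407683679204698652334/396376613228995050319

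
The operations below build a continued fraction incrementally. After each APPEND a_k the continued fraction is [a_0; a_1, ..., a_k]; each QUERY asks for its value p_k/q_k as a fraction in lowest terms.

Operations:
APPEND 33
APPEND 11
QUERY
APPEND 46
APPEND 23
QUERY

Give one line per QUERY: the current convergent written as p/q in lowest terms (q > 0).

364/11
386235/11672

APPEND 33: p_0 = 33·1 + 0 = 33, q_0 = 33·0 + 1 = 1 → 33/1
APPEND 11: p_1 = 11·33 + 1 = 364, q_1 = 11·1 + 0 = 11 → 364/11
APPEND 46: p_2 = 46·364 + 33 = 16777, q_2 = 46·11 + 1 = 507 → 16777/507
APPEND 23: p_3 = 23·16777 + 364 = 386235, q_3 = 23·507 + 11 = 11672 → 386235/11672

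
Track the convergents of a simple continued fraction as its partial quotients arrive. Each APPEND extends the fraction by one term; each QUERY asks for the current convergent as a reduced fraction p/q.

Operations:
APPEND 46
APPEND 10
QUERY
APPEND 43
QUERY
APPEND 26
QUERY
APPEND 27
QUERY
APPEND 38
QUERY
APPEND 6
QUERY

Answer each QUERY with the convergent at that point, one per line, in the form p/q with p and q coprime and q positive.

APPEND 46: p_0 = 46·1 + 0 = 46, q_0 = 46·0 + 1 = 1 → 46/1
APPEND 10: p_1 = 10·46 + 1 = 461, q_1 = 10·1 + 0 = 10 → 461/10
APPEND 43: p_2 = 43·461 + 46 = 19869, q_2 = 43·10 + 1 = 431 → 19869/431
APPEND 26: p_3 = 26·19869 + 461 = 517055, q_3 = 26·431 + 10 = 11216 → 517055/11216
APPEND 27: p_4 = 27·517055 + 19869 = 13980354, q_4 = 27·11216 + 431 = 303263 → 13980354/303263
APPEND 38: p_5 = 38·13980354 + 517055 = 531770507, q_5 = 38·303263 + 11216 = 11535210 → 531770507/11535210
APPEND 6: p_6 = 6·531770507 + 13980354 = 3204603396, q_6 = 6·11535210 + 303263 = 69514523 → 3204603396/69514523

461/10
19869/431
517055/11216
13980354/303263
531770507/11535210
3204603396/69514523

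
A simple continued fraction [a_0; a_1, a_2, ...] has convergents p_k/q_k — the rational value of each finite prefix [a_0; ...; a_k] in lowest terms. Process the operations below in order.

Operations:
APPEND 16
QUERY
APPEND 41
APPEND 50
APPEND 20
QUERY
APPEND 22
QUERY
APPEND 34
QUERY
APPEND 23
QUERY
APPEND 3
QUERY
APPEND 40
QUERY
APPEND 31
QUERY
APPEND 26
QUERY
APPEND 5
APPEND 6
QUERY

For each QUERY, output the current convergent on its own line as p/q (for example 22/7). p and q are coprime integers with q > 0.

APPEND 16: p_0 = 16·1 + 0 = 16, q_0 = 16·0 + 1 = 1 → 16/1
APPEND 41: p_1 = 41·16 + 1 = 657, q_1 = 41·1 + 0 = 41 → 657/41
APPEND 50: p_2 = 50·657 + 16 = 32866, q_2 = 50·41 + 1 = 2051 → 32866/2051
APPEND 20: p_3 = 20·32866 + 657 = 657977, q_3 = 20·2051 + 41 = 41061 → 657977/41061
APPEND 22: p_4 = 22·657977 + 32866 = 14508360, q_4 = 22·41061 + 2051 = 905393 → 14508360/905393
APPEND 34: p_5 = 34·14508360 + 657977 = 493942217, q_5 = 34·905393 + 41061 = 30824423 → 493942217/30824423
APPEND 23: p_6 = 23·493942217 + 14508360 = 11375179351, q_6 = 23·30824423 + 905393 = 709867122 → 11375179351/709867122
APPEND 3: p_7 = 3·11375179351 + 493942217 = 34619480270, q_7 = 3·709867122 + 30824423 = 2160425789 → 34619480270/2160425789
APPEND 40: p_8 = 40·34619480270 + 11375179351 = 1396154390151, q_8 = 40·2160425789 + 709867122 = 87126898682 → 1396154390151/87126898682
APPEND 31: p_9 = 31·1396154390151 + 34619480270 = 43315405574951, q_9 = 31·87126898682 + 2160425789 = 2703094284931 → 43315405574951/2703094284931
APPEND 26: p_10 = 26·43315405574951 + 1396154390151 = 1127596699338877, q_10 = 26·2703094284931 + 87126898682 = 70367578306888 → 1127596699338877/70367578306888
APPEND 5: p_11 = 5·1127596699338877 + 43315405574951 = 5681298902269336, q_11 = 5·70367578306888 + 2703094284931 = 354540985819371 → 5681298902269336/354540985819371
APPEND 6: p_12 = 6·5681298902269336 + 1127596699338877 = 35215390112954893, q_12 = 6·354540985819371 + 70367578306888 = 2197613493223114 → 35215390112954893/2197613493223114

16/1
657977/41061
14508360/905393
493942217/30824423
11375179351/709867122
34619480270/2160425789
1396154390151/87126898682
43315405574951/2703094284931
1127596699338877/70367578306888
35215390112954893/2197613493223114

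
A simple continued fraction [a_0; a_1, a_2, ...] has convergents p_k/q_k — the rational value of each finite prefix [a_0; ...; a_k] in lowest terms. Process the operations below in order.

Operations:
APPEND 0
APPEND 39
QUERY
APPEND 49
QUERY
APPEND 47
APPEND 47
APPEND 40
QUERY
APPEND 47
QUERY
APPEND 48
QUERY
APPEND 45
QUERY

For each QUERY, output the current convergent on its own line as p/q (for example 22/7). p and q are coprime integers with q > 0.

1/39
49/1912
4335784/169184023
203890185/7955876434
9791064664/382051252855
440801800065/17200262254909

APPEND 0: p_0 = 0·1 + 0 = 0, q_0 = 0·0 + 1 = 1 → 0/1
APPEND 39: p_1 = 39·0 + 1 = 1, q_1 = 39·1 + 0 = 39 → 1/39
APPEND 49: p_2 = 49·1 + 0 = 49, q_2 = 49·39 + 1 = 1912 → 49/1912
APPEND 47: p_3 = 47·49 + 1 = 2304, q_3 = 47·1912 + 39 = 89903 → 2304/89903
APPEND 47: p_4 = 47·2304 + 49 = 108337, q_4 = 47·89903 + 1912 = 4227353 → 108337/4227353
APPEND 40: p_5 = 40·108337 + 2304 = 4335784, q_5 = 40·4227353 + 89903 = 169184023 → 4335784/169184023
APPEND 47: p_6 = 47·4335784 + 108337 = 203890185, q_6 = 47·169184023 + 4227353 = 7955876434 → 203890185/7955876434
APPEND 48: p_7 = 48·203890185 + 4335784 = 9791064664, q_7 = 48·7955876434 + 169184023 = 382051252855 → 9791064664/382051252855
APPEND 45: p_8 = 45·9791064664 + 203890185 = 440801800065, q_8 = 45·382051252855 + 7955876434 = 17200262254909 → 440801800065/17200262254909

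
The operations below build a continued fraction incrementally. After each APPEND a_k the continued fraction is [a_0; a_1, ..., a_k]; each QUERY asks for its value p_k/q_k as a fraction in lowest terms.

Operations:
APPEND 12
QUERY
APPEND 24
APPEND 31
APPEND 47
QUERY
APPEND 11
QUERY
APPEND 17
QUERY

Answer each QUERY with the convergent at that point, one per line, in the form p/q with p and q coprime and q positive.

12/1
421926/35039
4650157/386174
79474595/6599997

APPEND 12: p_0 = 12·1 + 0 = 12, q_0 = 12·0 + 1 = 1 → 12/1
APPEND 24: p_1 = 24·12 + 1 = 289, q_1 = 24·1 + 0 = 24 → 289/24
APPEND 31: p_2 = 31·289 + 12 = 8971, q_2 = 31·24 + 1 = 745 → 8971/745
APPEND 47: p_3 = 47·8971 + 289 = 421926, q_3 = 47·745 + 24 = 35039 → 421926/35039
APPEND 11: p_4 = 11·421926 + 8971 = 4650157, q_4 = 11·35039 + 745 = 386174 → 4650157/386174
APPEND 17: p_5 = 17·4650157 + 421926 = 79474595, q_5 = 17·386174 + 35039 = 6599997 → 79474595/6599997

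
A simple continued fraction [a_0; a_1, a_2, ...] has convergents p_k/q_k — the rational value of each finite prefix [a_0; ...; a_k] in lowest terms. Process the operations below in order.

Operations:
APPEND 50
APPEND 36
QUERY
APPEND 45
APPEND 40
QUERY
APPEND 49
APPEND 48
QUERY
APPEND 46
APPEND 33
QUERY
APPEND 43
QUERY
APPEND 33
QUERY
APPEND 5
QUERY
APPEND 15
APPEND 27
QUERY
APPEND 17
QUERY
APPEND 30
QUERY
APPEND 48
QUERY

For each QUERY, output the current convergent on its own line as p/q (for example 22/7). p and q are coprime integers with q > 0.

APPEND 50: p_0 = 50·1 + 0 = 50, q_0 = 50·0 + 1 = 1 → 50/1
APPEND 36: p_1 = 36·50 + 1 = 1801, q_1 = 36·1 + 0 = 36 → 1801/36
APPEND 45: p_2 = 45·1801 + 50 = 81095, q_2 = 45·36 + 1 = 1621 → 81095/1621
APPEND 40: p_3 = 40·81095 + 1801 = 3245601, q_3 = 40·1621 + 36 = 64876 → 3245601/64876
APPEND 49: p_4 = 49·3245601 + 81095 = 159115544, q_4 = 49·64876 + 1621 = 3180545 → 159115544/3180545
APPEND 48: p_5 = 48·159115544 + 3245601 = 7640791713, q_5 = 48·3180545 + 64876 = 152731036 → 7640791713/152731036
APPEND 46: p_6 = 46·7640791713 + 159115544 = 351635534342, q_6 = 46·152731036 + 3180545 = 7028808201 → 351635534342/7028808201
APPEND 33: p_7 = 33·351635534342 + 7640791713 = 11611613424999, q_7 = 33·7028808201 + 152731036 = 232103401669 → 11611613424999/232103401669
APPEND 43: p_8 = 43·11611613424999 + 351635534342 = 499651012809299, q_8 = 43·232103401669 + 7028808201 = 9987475079968 → 499651012809299/9987475079968
APPEND 33: p_9 = 33·499651012809299 + 11611613424999 = 16500095036131866, q_9 = 33·9987475079968 + 232103401669 = 329818781040613 → 16500095036131866/329818781040613
APPEND 5: p_10 = 5·16500095036131866 + 499651012809299 = 83000126193468629, q_10 = 5·329818781040613 + 9987475079968 = 1659081380283033 → 83000126193468629/1659081380283033
APPEND 15: p_11 = 15·83000126193468629 + 16500095036131866 = 1261501987938161301, q_11 = 15·1659081380283033 + 329818781040613 = 25216039485286108 → 1261501987938161301/25216039485286108
APPEND 27: p_12 = 27·1261501987938161301 + 83000126193468629 = 34143553800523823756, q_12 = 27·25216039485286108 + 1659081380283033 = 682492147483007949 → 34143553800523823756/682492147483007949
APPEND 17: p_13 = 17·34143553800523823756 + 1261501987938161301 = 581701916596843165153, q_13 = 17·682492147483007949 + 25216039485286108 = 11627582546696421241 → 581701916596843165153/11627582546696421241
APPEND 30: p_14 = 30·581701916596843165153 + 34143553800523823756 = 17485201051705818778346, q_14 = 30·11627582546696421241 + 682492147483007949 = 349509968548375645179 → 17485201051705818778346/349509968548375645179
APPEND 48: p_15 = 48·17485201051705818778346 + 581701916596843165153 = 839871352398476144525761, q_15 = 48·349509968548375645179 + 11627582546696421241 = 16788106072868727389833 → 839871352398476144525761/16788106072868727389833

1801/36
3245601/64876
7640791713/152731036
11611613424999/232103401669
499651012809299/9987475079968
16500095036131866/329818781040613
83000126193468629/1659081380283033
34143553800523823756/682492147483007949
581701916596843165153/11627582546696421241
17485201051705818778346/349509968548375645179
839871352398476144525761/16788106072868727389833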